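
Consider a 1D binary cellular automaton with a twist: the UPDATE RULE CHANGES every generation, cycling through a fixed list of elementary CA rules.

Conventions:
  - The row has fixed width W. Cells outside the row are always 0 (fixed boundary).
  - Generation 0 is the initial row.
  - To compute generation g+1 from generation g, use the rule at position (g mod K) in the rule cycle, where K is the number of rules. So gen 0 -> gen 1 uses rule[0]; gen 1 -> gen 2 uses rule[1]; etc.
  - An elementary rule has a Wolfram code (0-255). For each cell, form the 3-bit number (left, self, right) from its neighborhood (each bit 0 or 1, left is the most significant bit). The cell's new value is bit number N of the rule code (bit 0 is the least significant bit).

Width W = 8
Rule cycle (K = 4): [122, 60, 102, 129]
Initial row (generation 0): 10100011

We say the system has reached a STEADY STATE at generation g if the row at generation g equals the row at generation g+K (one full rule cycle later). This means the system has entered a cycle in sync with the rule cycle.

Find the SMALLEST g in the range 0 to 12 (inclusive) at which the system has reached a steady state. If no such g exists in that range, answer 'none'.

Answer: none

Derivation:
Gen 0: 10100011
Gen 1 (rule 122): 01010111
Gen 2 (rule 60): 01111100
Gen 3 (rule 102): 10000100
Gen 4 (rule 129): 00110001
Gen 5 (rule 122): 01111010
Gen 6 (rule 60): 01000111
Gen 7 (rule 102): 11001001
Gen 8 (rule 129): 00000000
Gen 9 (rule 122): 00000000
Gen 10 (rule 60): 00000000
Gen 11 (rule 102): 00000000
Gen 12 (rule 129): 11111111
Gen 13 (rule 122): 10000001
Gen 14 (rule 60): 11000001
Gen 15 (rule 102): 01000011
Gen 16 (rule 129): 00011000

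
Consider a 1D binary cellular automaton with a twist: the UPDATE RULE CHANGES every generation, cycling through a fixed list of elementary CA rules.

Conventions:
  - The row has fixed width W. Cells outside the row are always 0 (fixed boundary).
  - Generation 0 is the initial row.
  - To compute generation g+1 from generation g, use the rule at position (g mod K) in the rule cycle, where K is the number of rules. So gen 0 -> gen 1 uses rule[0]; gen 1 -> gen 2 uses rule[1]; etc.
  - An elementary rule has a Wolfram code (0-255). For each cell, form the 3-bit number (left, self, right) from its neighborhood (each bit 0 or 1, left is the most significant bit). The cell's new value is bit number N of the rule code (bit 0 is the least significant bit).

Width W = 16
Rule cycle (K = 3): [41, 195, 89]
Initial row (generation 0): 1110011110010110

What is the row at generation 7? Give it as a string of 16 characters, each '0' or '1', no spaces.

Answer: 0100010000110110

Derivation:
Gen 0: 1110011110010110
Gen 1 (rule 41): 1000010000001100
Gen 2 (rule 195): 0011100111110101
Gen 3 (rule 89): 1010110100010000
Gen 4 (rule 41): 0101101001000111
Gen 5 (rule 195): 1000100010011011
Gen 6 (rule 89): 0110011001011011
Gen 7 (rule 41): 0100010000110110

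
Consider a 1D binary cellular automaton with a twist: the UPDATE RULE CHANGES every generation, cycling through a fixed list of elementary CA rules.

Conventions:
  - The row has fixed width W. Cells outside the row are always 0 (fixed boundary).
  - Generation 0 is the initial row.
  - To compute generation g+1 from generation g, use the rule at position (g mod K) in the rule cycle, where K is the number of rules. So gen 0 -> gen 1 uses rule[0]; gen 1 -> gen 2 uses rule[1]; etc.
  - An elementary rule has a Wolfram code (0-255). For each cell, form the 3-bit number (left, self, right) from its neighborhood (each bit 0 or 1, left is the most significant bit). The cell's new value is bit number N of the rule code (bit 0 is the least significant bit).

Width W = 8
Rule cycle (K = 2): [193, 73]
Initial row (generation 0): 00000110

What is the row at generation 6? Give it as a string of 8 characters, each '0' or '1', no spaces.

Answer: 01010111

Derivation:
Gen 0: 00000110
Gen 1 (rule 193): 11110010
Gen 2 (rule 73): 10010000
Gen 3 (rule 193): 00000111
Gen 4 (rule 73): 11110101
Gen 5 (rule 193): 01110000
Gen 6 (rule 73): 01010111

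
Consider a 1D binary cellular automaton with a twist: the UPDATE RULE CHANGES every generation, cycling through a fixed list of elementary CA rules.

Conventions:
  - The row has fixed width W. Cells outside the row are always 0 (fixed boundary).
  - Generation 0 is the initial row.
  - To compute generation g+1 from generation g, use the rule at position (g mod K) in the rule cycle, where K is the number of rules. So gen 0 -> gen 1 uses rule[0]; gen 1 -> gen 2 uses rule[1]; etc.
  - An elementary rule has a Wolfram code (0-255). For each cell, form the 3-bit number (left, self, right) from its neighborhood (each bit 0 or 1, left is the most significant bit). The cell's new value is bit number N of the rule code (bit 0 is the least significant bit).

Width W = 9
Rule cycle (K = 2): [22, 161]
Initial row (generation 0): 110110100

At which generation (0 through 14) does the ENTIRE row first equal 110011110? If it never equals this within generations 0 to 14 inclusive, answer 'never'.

Gen 0: 110110100
Gen 1 (rule 22): 000000110
Gen 2 (rule 161): 111110000
Gen 3 (rule 22): 000001000
Gen 4 (rule 161): 111100011
Gen 5 (rule 22): 000010100
Gen 6 (rule 161): 111001001
Gen 7 (rule 22): 000111111
Gen 8 (rule 161): 110011110
Gen 9 (rule 22): 001100001
Gen 10 (rule 161): 100001100
Gen 11 (rule 22): 110010010
Gen 12 (rule 161): 000000000
Gen 13 (rule 22): 000000000
Gen 14 (rule 161): 111111111

Answer: 8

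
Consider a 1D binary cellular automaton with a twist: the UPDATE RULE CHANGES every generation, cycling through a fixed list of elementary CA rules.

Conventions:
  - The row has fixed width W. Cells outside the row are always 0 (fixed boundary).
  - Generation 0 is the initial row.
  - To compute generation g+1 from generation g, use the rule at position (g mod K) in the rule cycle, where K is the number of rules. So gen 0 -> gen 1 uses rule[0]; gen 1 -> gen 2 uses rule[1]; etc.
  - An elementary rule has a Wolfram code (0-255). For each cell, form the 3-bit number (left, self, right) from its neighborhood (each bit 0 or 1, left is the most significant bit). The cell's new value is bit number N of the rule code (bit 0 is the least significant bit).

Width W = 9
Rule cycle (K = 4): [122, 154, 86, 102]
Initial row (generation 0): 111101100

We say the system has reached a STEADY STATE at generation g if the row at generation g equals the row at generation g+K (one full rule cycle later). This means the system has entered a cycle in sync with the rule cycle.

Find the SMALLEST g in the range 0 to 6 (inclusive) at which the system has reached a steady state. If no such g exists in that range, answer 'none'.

Gen 0: 111101100
Gen 1 (rule 122): 100111110
Gen 2 (rule 154): 011111101
Gen 3 (rule 86): 100000101
Gen 4 (rule 102): 100001111
Gen 5 (rule 122): 010011001
Gen 6 (rule 154): 101110110
Gen 7 (rule 86): 100010011
Gen 8 (rule 102): 100110101
Gen 9 (rule 122): 011111010
Gen 10 (rule 154): 111110001

Answer: none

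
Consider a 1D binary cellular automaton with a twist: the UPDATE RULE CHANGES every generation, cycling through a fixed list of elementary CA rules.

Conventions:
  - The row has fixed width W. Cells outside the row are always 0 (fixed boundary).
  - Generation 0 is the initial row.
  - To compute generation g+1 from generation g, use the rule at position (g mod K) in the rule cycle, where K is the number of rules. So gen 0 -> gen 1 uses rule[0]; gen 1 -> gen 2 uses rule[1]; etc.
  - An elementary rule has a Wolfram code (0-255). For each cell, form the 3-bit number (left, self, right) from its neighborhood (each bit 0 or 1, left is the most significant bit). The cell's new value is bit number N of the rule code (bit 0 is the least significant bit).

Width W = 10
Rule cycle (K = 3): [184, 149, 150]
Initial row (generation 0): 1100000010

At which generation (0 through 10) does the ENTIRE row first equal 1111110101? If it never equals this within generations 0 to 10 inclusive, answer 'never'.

Gen 0: 1100000010
Gen 1 (rule 184): 1010000001
Gen 2 (rule 149): 1011111101
Gen 3 (rule 150): 1001111001
Gen 4 (rule 184): 0101110100
Gen 5 (rule 149): 0100100111
Gen 6 (rule 150): 1111111010
Gen 7 (rule 184): 1111110101
Gen 8 (rule 149): 0111100101
Gen 9 (rule 150): 1011011101
Gen 10 (rule 184): 0110111010

Answer: 7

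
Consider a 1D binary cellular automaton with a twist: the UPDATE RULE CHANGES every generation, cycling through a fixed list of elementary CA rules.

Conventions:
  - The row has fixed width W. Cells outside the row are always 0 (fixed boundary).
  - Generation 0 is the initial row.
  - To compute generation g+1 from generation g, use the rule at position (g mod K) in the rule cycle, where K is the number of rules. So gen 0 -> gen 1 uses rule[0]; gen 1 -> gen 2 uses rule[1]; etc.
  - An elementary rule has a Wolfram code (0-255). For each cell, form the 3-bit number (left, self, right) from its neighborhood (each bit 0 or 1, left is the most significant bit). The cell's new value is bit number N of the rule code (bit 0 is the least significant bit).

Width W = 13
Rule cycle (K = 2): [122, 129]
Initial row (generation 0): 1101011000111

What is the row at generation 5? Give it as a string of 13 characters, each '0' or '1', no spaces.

Gen 0: 1101011000111
Gen 1 (rule 122): 1110111101101
Gen 2 (rule 129): 0100011000000
Gen 3 (rule 122): 1010111100000
Gen 4 (rule 129): 0000011001111
Gen 5 (rule 122): 0000111111001

Answer: 0000111111001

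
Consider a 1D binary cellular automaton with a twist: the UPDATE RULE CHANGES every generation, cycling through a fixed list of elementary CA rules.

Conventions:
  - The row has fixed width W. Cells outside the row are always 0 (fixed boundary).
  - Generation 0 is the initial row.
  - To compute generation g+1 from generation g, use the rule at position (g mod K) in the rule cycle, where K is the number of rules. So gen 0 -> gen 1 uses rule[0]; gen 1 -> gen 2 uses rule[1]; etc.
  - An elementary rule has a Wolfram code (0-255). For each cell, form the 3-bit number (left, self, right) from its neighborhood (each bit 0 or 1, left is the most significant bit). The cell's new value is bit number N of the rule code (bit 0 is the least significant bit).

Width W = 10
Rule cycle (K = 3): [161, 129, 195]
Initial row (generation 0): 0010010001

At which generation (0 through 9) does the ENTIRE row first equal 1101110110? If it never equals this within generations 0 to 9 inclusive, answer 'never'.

Answer: 3

Derivation:
Gen 0: 0010010001
Gen 1 (rule 161): 1000000100
Gen 2 (rule 129): 0011110001
Gen 3 (rule 195): 1101110110
Gen 4 (rule 161): 0010101000
Gen 5 (rule 129): 1000000011
Gen 6 (rule 195): 0011111101
Gen 7 (rule 161): 1001111010
Gen 8 (rule 129): 0000110000
Gen 9 (rule 195): 1111010111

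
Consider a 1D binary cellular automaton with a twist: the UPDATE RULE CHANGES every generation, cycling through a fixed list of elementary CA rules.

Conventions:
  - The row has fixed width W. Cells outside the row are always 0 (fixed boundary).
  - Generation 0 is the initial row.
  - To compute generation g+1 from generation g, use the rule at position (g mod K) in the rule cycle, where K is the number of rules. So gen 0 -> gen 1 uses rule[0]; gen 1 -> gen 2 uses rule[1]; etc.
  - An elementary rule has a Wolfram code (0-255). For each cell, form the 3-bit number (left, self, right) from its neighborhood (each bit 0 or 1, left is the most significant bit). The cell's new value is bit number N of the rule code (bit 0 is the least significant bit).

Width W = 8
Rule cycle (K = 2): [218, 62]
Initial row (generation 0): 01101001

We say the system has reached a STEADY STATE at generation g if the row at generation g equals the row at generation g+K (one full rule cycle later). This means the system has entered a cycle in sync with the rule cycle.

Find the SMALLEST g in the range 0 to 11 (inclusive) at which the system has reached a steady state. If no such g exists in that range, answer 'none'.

Answer: none

Derivation:
Gen 0: 01101001
Gen 1 (rule 218): 11100110
Gen 2 (rule 62): 10011101
Gen 3 (rule 218): 01111100
Gen 4 (rule 62): 11000010
Gen 5 (rule 218): 11100101
Gen 6 (rule 62): 10011111
Gen 7 (rule 218): 01111111
Gen 8 (rule 62): 11000000
Gen 9 (rule 218): 11100000
Gen 10 (rule 62): 10010000
Gen 11 (rule 218): 01101000
Gen 12 (rule 62): 11011100
Gen 13 (rule 218): 11011110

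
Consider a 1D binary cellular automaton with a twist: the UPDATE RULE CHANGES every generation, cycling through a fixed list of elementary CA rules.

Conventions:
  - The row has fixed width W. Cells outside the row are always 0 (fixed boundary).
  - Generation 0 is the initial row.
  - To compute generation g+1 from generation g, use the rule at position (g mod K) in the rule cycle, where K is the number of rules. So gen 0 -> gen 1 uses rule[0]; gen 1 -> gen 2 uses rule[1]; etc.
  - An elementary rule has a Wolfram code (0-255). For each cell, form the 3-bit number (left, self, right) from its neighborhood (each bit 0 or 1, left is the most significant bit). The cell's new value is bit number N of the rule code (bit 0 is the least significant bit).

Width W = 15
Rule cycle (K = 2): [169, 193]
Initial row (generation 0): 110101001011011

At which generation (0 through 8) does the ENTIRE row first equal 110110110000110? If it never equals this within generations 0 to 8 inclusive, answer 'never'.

Answer: never

Derivation:
Gen 0: 110101001011011
Gen 1 (rule 169): 101010000110110
Gen 2 (rule 193): 000000110010010
Gen 3 (rule 169): 111110100000000
Gen 4 (rule 193): 011110001111111
Gen 5 (rule 169): 011100101111110
Gen 6 (rule 193): 001100000111110
Gen 7 (rule 169): 101001110111100
Gen 8 (rule 193): 000000110011101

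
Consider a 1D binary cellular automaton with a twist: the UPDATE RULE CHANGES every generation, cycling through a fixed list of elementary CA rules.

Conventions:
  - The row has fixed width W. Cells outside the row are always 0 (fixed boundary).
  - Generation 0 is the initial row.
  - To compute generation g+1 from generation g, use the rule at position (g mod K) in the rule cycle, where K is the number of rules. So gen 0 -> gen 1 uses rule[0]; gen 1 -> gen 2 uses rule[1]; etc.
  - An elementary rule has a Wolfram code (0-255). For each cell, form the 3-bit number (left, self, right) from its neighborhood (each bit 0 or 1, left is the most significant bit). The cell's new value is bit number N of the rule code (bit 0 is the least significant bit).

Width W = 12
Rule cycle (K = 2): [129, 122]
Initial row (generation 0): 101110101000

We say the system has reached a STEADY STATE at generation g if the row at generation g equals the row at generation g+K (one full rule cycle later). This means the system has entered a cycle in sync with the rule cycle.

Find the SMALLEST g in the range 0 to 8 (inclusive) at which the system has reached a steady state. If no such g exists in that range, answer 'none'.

Answer: none

Derivation:
Gen 0: 101110101000
Gen 1 (rule 129): 000100000011
Gen 2 (rule 122): 001010000111
Gen 3 (rule 129): 100000110010
Gen 4 (rule 122): 010001111101
Gen 5 (rule 129): 000100111000
Gen 6 (rule 122): 001011101100
Gen 7 (rule 129): 100001000001
Gen 8 (rule 122): 010010100010
Gen 9 (rule 129): 000000001000
Gen 10 (rule 122): 000000010100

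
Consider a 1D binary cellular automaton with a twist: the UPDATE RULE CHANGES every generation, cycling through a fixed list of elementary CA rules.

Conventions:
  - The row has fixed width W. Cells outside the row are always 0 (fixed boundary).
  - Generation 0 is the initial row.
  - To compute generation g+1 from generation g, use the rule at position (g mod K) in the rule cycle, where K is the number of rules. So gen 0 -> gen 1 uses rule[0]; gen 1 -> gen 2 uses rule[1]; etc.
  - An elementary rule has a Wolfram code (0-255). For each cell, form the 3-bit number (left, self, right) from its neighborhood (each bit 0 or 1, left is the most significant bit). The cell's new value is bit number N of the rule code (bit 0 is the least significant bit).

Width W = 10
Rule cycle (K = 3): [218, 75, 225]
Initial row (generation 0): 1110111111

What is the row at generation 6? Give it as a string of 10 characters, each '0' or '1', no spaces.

Gen 0: 1110111111
Gen 1 (rule 218): 1110111111
Gen 2 (rule 75): 1010100001
Gen 3 (rule 225): 0101001100
Gen 4 (rule 218): 1000111110
Gen 5 (rule 75): 0011100010
Gen 6 (rule 225): 1001101000

Answer: 1001101000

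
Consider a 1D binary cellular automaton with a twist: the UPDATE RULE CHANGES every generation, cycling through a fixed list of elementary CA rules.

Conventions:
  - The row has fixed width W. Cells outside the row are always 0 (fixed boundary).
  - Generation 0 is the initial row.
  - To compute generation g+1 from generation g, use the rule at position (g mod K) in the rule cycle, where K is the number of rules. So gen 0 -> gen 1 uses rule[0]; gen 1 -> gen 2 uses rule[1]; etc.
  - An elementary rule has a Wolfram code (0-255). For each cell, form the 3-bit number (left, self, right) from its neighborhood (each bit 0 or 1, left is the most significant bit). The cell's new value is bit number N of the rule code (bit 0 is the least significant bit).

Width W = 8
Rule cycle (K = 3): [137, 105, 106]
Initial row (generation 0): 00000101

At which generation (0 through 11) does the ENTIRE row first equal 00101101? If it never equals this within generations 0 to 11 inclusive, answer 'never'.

Gen 0: 00000101
Gen 1 (rule 137): 11110000
Gen 2 (rule 105): 10010111
Gen 3 (rule 106): 00101101
Gen 4 (rule 137): 10001000
Gen 5 (rule 105): 00100011
Gen 6 (rule 106): 01000111
Gen 7 (rule 137): 00010110
Gen 8 (rule 105): 11001110
Gen 9 (rule 106): 11011010
Gen 10 (rule 137): 10010000
Gen 11 (rule 105): 00000111

Answer: 3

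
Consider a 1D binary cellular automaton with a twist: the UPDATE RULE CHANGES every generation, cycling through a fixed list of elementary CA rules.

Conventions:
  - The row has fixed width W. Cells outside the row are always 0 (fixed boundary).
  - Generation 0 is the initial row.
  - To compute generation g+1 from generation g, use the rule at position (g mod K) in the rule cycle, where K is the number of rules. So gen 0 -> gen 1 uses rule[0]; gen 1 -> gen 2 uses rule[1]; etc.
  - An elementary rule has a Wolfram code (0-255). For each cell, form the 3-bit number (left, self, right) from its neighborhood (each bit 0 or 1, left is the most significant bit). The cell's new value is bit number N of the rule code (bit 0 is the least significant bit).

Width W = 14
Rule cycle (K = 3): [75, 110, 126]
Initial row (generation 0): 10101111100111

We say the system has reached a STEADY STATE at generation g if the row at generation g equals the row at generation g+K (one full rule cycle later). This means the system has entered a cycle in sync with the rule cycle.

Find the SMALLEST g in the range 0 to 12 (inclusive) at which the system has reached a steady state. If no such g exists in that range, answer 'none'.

Answer: none

Derivation:
Gen 0: 10101111100111
Gen 1 (rule 75): 00001000101101
Gen 2 (rule 110): 00011001111111
Gen 3 (rule 126): 00111111000001
Gen 4 (rule 75): 11100001011110
Gen 5 (rule 110): 10100011110010
Gen 6 (rule 126): 11110110011111
Gen 7 (rule 75): 10010110110001
Gen 8 (rule 110): 10111111110011
Gen 9 (rule 126): 11100000011111
Gen 10 (rule 75): 10101111110001
Gen 11 (rule 110): 11111000010011
Gen 12 (rule 126): 10001100111111
Gen 13 (rule 75): 00111101100001
Gen 14 (rule 110): 01100111100011
Gen 15 (rule 126): 11111100110111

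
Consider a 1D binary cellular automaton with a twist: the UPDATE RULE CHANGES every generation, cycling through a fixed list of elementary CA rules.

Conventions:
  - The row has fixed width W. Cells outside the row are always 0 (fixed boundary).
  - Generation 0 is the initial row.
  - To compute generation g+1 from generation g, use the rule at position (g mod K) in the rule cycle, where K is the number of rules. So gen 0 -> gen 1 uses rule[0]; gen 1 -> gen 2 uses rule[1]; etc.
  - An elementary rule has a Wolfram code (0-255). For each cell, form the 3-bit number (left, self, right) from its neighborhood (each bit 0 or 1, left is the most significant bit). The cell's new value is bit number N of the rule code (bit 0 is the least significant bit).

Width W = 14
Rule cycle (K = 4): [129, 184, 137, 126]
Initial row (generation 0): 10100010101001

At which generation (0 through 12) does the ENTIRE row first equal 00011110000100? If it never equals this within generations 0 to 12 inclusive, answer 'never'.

Gen 0: 10100010101001
Gen 1 (rule 129): 00001000000000
Gen 2 (rule 184): 00000100000000
Gen 3 (rule 137): 11110001111111
Gen 4 (rule 126): 10011011000001
Gen 5 (rule 129): 00000000011100
Gen 6 (rule 184): 00000000011010
Gen 7 (rule 137): 11111111010000
Gen 8 (rule 126): 10000001111000
Gen 9 (rule 129): 00111100110011
Gen 10 (rule 184): 00111010101010
Gen 11 (rule 137): 10110000000000
Gen 12 (rule 126): 11111000000000

Answer: never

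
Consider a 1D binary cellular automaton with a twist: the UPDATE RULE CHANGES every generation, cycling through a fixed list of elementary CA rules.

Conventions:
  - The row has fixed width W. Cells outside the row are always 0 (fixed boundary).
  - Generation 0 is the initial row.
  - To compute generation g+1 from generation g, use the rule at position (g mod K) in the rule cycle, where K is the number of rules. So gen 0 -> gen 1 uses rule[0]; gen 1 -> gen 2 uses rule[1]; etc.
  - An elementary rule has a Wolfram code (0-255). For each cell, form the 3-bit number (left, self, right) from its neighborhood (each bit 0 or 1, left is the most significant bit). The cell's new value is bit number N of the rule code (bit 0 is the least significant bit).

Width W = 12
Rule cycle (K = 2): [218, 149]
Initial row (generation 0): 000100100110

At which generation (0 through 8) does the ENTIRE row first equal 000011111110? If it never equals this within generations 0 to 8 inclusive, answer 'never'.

Gen 0: 000100100110
Gen 1 (rule 218): 001011011111
Gen 2 (rule 149): 101000001110
Gen 3 (rule 218): 000100011111
Gen 4 (rule 149): 110111001110
Gen 5 (rule 218): 110111111111
Gen 6 (rule 149): 000011111110
Gen 7 (rule 218): 000111111111
Gen 8 (rule 149): 110011111110

Answer: 6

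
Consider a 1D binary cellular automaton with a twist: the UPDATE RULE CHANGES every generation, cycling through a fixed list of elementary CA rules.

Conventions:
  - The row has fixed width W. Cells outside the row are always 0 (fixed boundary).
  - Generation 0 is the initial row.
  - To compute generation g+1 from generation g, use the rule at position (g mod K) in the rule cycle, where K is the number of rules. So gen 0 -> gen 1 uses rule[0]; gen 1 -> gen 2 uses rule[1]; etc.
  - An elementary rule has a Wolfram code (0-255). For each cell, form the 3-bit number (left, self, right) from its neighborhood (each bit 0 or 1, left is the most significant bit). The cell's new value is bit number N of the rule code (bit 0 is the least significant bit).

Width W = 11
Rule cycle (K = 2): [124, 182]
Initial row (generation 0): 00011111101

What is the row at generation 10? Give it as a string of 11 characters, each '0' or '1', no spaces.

Gen 0: 00011111101
Gen 1 (rule 124): 00010000111
Gen 2 (rule 182): 00111001010
Gen 3 (rule 124): 00101101111
Gen 4 (rule 182): 01110010110
Gen 5 (rule 124): 01011011111
Gen 6 (rule 182): 11100101110
Gen 7 (rule 124): 10110111011
Gen 8 (rule 182): 11001010100
Gen 9 (rule 124): 11101111110
Gen 10 (rule 182): 01010111101

Answer: 01010111101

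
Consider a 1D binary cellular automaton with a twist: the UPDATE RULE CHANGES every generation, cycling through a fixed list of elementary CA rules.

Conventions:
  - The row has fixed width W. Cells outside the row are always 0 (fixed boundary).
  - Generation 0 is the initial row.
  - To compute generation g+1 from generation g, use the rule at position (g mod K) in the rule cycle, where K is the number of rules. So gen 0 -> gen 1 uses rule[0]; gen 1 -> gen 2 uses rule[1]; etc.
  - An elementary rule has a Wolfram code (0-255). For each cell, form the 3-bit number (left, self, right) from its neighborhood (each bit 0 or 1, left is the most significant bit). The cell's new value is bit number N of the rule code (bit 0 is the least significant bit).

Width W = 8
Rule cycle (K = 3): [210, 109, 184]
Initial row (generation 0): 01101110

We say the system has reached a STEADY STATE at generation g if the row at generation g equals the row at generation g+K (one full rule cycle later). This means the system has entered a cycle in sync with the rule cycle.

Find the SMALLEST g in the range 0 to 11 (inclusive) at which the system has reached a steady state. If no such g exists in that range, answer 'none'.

Gen 0: 01101110
Gen 1 (rule 210): 10100111
Gen 2 (rule 109): 11100101
Gen 3 (rule 184): 11010010
Gen 4 (rule 210): 01001101
Gen 5 (rule 109): 01001111
Gen 6 (rule 184): 00101110
Gen 7 (rule 210): 01000111
Gen 8 (rule 109): 01010101
Gen 9 (rule 184): 00101010
Gen 10 (rule 210): 01000001
Gen 11 (rule 109): 01011101
Gen 12 (rule 184): 00111010
Gen 13 (rule 210): 01011001
Gen 14 (rule 109): 01111001

Answer: none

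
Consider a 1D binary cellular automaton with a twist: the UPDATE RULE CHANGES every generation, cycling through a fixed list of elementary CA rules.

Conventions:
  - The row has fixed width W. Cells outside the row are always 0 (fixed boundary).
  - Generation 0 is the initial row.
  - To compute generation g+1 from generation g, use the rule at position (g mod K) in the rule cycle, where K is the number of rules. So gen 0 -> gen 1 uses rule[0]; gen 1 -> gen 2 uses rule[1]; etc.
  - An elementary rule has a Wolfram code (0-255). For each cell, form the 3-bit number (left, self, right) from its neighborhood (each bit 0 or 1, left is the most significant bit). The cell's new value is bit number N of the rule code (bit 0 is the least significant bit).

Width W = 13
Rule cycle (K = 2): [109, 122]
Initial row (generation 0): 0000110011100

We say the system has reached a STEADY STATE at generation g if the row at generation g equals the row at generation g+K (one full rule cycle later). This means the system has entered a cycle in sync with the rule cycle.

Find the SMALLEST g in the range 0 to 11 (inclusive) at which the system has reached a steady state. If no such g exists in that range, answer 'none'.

Answer: none

Derivation:
Gen 0: 0000110011100
Gen 1 (rule 109): 1110110010101
Gen 2 (rule 122): 1011111101010
Gen 3 (rule 109): 1110000111110
Gen 4 (rule 122): 1011001100011
Gen 5 (rule 109): 1111001101011
Gen 6 (rule 122): 1001111110111
Gen 7 (rule 109): 1001000011101
Gen 8 (rule 122): 0110100110110
Gen 9 (rule 109): 0111100111110
Gen 10 (rule 122): 1100111100011
Gen 11 (rule 109): 1100100101011
Gen 12 (rule 122): 1111011010111
Gen 13 (rule 109): 1001111111101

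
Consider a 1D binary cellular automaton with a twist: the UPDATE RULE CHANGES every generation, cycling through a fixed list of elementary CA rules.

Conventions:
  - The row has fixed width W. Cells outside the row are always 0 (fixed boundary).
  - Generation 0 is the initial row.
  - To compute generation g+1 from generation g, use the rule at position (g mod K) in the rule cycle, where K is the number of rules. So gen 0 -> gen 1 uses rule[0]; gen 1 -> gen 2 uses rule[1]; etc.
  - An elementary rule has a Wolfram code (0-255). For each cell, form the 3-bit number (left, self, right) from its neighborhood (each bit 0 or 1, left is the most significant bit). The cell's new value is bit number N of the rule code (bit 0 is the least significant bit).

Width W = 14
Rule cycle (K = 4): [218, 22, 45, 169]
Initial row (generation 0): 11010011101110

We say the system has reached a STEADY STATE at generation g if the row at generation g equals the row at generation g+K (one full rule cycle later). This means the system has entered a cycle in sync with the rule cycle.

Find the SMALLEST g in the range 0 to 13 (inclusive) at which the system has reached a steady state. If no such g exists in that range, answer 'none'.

Answer: 10

Derivation:
Gen 0: 11010011101110
Gen 1 (rule 218): 11001111101111
Gen 2 (rule 22): 00110000000000
Gen 3 (rule 45): 10100111111111
Gen 4 (rule 169): 01000111111110
Gen 5 (rule 218): 10101111111111
Gen 6 (rule 22): 10100000000000
Gen 7 (rule 45): 11101111111111
Gen 8 (rule 169): 11011111111110
Gen 9 (rule 218): 11011111111111
Gen 10 (rule 22): 00000000000000
Gen 11 (rule 45): 11111111111111
Gen 12 (rule 169): 11111111111110
Gen 13 (rule 218): 11111111111111
Gen 14 (rule 22): 00000000000000
Gen 15 (rule 45): 11111111111111
Gen 16 (rule 169): 11111111111110
Gen 17 (rule 218): 11111111111111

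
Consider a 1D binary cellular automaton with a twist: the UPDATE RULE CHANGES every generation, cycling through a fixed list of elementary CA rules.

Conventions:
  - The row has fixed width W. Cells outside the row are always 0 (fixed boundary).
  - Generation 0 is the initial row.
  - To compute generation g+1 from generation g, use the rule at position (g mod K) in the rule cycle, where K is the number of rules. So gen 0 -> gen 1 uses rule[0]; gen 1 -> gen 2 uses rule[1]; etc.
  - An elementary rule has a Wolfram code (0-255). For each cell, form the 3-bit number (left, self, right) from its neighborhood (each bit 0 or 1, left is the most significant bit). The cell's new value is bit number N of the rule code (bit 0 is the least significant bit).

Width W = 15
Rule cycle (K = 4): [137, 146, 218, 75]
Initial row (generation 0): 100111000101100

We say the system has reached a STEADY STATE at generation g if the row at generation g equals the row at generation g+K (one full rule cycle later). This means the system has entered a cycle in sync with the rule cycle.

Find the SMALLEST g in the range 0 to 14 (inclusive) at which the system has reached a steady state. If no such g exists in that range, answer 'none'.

Answer: none

Derivation:
Gen 0: 100111000101100
Gen 1 (rule 137): 000110010001001
Gen 2 (rule 146): 001001101010110
Gen 3 (rule 218): 010111100000111
Gen 4 (rule 75): 100100101111101
Gen 5 (rule 137): 000000001111000
Gen 6 (rule 146): 000000010110100
Gen 7 (rule 218): 000000100110010
Gen 8 (rule 75): 111111001110100
Gen 9 (rule 137): 111110001100001
Gen 10 (rule 146): 011101010010010
Gen 11 (rule 218): 111100001101101
Gen 12 (rule 75): 100101111101100
Gen 13 (rule 137): 000001111001001
Gen 14 (rule 146): 000010110110110
Gen 15 (rule 218): 000100110110111
Gen 16 (rule 75): 111001110110101
Gen 17 (rule 137): 110001100100000
Gen 18 (rule 146): 001010011010000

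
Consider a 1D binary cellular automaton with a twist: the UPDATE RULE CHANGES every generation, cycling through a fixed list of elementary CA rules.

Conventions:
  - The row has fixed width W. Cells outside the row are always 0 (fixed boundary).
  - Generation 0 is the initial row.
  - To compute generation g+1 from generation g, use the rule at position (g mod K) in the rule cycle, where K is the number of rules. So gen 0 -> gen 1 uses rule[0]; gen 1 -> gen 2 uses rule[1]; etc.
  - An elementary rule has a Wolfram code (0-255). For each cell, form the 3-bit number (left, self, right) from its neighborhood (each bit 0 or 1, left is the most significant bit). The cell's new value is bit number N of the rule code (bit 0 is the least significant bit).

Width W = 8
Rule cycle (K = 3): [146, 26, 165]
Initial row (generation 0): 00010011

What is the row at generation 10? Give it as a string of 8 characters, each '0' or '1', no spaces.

Answer: 01010100

Derivation:
Gen 0: 00010011
Gen 1 (rule 146): 00101100
Gen 2 (rule 26): 01001010
Gen 3 (rule 165): 01001110
Gen 4 (rule 146): 10110101
Gen 5 (rule 26): 00100000
Gen 6 (rule 165): 10101111
Gen 7 (rule 146): 00000110
Gen 8 (rule 26): 00001101
Gen 9 (rule 165): 11100011
Gen 10 (rule 146): 01010100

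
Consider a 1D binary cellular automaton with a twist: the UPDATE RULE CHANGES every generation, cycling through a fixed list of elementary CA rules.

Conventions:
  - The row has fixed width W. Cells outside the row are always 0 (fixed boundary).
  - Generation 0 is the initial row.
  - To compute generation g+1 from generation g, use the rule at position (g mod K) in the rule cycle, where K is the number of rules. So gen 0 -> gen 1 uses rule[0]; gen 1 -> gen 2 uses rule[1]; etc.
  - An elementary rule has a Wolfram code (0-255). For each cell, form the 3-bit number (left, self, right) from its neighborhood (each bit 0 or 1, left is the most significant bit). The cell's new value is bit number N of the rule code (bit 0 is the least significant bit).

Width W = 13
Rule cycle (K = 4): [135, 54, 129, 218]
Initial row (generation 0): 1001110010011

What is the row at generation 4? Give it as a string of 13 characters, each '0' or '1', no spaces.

Answer: 1111111001010

Derivation:
Gen 0: 1001110010011
Gen 1 (rule 135): 1010100110100
Gen 2 (rule 54): 1111111001110
Gen 3 (rule 129): 0111110000100
Gen 4 (rule 218): 1111111001010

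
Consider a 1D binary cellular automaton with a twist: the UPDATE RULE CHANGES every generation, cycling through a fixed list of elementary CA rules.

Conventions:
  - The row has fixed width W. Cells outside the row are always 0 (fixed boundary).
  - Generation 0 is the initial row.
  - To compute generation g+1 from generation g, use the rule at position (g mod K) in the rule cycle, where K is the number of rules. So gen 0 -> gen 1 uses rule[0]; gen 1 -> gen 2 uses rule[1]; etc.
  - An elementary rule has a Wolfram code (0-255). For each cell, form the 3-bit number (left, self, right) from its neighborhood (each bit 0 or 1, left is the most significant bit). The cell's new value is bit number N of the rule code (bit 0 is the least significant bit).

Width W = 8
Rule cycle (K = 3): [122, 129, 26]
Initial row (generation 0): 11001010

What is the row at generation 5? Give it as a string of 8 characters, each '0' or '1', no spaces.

Gen 0: 11001010
Gen 1 (rule 122): 11110101
Gen 2 (rule 129): 01100000
Gen 3 (rule 26): 11010000
Gen 4 (rule 122): 11101000
Gen 5 (rule 129): 01000011

Answer: 01000011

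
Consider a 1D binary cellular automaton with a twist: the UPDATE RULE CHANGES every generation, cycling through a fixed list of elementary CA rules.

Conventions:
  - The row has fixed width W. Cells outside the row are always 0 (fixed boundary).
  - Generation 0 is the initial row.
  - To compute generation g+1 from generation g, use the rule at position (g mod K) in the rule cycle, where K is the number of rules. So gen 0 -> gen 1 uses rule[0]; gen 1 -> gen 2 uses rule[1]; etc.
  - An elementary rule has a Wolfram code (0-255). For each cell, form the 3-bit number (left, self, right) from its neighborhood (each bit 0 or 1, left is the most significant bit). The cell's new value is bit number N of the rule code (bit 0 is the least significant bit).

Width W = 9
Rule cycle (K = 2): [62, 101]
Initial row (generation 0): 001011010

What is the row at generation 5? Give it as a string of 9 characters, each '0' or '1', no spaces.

Gen 0: 001011010
Gen 1 (rule 62): 011110111
Gen 2 (rule 101): 000011001
Gen 3 (rule 62): 000110111
Gen 4 (rule 101): 110011001
Gen 5 (rule 62): 101110111

Answer: 101110111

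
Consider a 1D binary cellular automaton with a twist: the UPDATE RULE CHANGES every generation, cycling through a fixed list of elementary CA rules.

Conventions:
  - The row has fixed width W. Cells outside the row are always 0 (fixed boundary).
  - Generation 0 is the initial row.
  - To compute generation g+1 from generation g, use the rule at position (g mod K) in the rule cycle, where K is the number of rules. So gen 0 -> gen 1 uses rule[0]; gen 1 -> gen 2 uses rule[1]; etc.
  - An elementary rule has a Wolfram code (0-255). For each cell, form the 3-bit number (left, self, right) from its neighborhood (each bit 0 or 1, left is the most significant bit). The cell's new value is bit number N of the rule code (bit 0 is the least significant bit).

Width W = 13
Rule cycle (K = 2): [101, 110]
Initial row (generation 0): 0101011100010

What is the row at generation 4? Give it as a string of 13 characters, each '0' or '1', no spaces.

Gen 0: 0101011100010
Gen 1 (rule 101): 0111100101010
Gen 2 (rule 110): 1100101111110
Gen 3 (rule 101): 0100110000010
Gen 4 (rule 110): 1101110000110

Answer: 1101110000110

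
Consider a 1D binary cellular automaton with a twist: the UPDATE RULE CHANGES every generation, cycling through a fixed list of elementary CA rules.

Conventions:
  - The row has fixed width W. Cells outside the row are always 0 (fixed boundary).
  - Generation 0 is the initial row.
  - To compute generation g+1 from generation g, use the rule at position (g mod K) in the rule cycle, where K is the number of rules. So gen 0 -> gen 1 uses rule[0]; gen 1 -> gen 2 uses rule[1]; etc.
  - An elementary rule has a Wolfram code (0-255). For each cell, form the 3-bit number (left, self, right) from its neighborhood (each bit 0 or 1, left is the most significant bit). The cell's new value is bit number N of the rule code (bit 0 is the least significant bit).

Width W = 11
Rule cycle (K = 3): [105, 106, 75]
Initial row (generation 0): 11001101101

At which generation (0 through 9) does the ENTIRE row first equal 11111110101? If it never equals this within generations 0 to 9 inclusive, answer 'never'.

Answer: 4

Derivation:
Gen 0: 11001101101
Gen 1 (rule 105): 11001111110
Gen 2 (rule 106): 11011000010
Gen 3 (rule 75): 11011011100
Gen 4 (rule 105): 11111110101
Gen 5 (rule 106): 10000011010
Gen 6 (rule 75): 00111111000
Gen 7 (rule 105): 10100001011
Gen 8 (rule 106): 01000010111
Gen 9 (rule 75): 10011100101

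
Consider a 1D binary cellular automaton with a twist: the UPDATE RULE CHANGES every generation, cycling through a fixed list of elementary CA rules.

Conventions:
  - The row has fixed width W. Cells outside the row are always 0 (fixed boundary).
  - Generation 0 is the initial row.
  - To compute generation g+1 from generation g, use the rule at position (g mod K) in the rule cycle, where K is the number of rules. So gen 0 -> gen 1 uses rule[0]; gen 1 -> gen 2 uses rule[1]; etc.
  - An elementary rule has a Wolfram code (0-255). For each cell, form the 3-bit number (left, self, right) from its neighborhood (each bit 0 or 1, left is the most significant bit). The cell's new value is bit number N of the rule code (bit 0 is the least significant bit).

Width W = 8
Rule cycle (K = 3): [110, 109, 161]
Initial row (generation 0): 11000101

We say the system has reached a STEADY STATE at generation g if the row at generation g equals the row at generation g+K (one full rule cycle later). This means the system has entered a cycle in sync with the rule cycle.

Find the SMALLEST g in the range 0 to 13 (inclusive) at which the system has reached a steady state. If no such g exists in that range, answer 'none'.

Gen 0: 11000101
Gen 1 (rule 110): 11001111
Gen 2 (rule 109): 11001001
Gen 3 (rule 161): 00000000
Gen 4 (rule 110): 00000000
Gen 5 (rule 109): 11111111
Gen 6 (rule 161): 01111110
Gen 7 (rule 110): 11000010
Gen 8 (rule 109): 11011010
Gen 9 (rule 161): 00100100
Gen 10 (rule 110): 01101100
Gen 11 (rule 109): 01111101
Gen 12 (rule 161): 00111010
Gen 13 (rule 110): 01101110
Gen 14 (rule 109): 01111010
Gen 15 (rule 161): 00110100
Gen 16 (rule 110): 01111100

Answer: none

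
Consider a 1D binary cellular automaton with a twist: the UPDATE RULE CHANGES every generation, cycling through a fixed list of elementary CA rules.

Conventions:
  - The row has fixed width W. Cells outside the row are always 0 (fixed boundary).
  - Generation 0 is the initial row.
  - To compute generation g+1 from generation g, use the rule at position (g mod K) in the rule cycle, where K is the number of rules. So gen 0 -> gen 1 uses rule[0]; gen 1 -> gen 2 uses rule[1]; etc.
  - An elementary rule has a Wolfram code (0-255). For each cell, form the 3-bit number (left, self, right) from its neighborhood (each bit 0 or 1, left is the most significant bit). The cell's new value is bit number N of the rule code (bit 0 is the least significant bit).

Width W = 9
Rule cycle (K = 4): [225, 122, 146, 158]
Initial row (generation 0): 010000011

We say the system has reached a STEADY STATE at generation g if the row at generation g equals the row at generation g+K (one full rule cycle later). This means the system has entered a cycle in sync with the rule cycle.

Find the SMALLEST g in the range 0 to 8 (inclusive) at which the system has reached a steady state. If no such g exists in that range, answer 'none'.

Answer: 6

Derivation:
Gen 0: 010000011
Gen 1 (rule 225): 000111001
Gen 2 (rule 122): 001101110
Gen 3 (rule 146): 010000101
Gen 4 (rule 158): 111001101
Gen 5 (rule 225): 011000110
Gen 6 (rule 122): 111101111
Gen 7 (rule 146): 011000110
Gen 8 (rule 158): 110101101
Gen 9 (rule 225): 011010110
Gen 10 (rule 122): 111101111
Gen 11 (rule 146): 011000110
Gen 12 (rule 158): 110101101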